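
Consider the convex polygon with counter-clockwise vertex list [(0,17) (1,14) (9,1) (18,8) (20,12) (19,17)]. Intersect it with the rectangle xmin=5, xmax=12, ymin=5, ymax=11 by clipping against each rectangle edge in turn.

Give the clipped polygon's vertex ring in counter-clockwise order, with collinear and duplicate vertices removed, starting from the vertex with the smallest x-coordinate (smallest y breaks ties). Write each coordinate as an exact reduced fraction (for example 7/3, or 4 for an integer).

1. After x ≥ 5: [(5,17) (5,15/2) (9,1) (18,8) (20,12) (19,17)]
2. After x ≤ 12: [(12,17) (5,17) (5,15/2) (9,1) (12,10/3)]
3. After y ≥ 5: [(12,5) (12,17) (5,17) (5,15/2) (85/13,5)]
4. After y ≤ 11: [(12,5) (12,11) (5,11) (5,15/2) (85/13,5)]
5. Canonical ring: [(5,15/2) (85/13,5) (12,5) (12,11) (5,11)]

Clipped polygon: [(5,15/2) (85/13,5) (12,5) (12,11) (5,11)]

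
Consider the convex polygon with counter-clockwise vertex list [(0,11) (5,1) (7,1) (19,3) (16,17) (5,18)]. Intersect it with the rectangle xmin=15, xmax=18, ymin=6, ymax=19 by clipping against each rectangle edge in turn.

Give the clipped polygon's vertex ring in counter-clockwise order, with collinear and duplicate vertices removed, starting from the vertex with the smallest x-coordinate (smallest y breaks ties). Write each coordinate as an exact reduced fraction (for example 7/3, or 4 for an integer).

Clipped polygon: [(15,6) (18,6) (18,23/3) (16,17) (15,188/11)]

1. After x ≥ 15: [(15,7/3) (19,3) (16,17) (15,188/11)]
2. After x ≤ 18: [(15,7/3) (18,17/6) (18,23/3) (16,17) (15,188/11)]
3. After y ≥ 6: [(15,6) (18,6) (18,23/3) (16,17) (15,188/11)]
4. After y ≤ 19: [(15,6) (18,6) (18,23/3) (16,17) (15,188/11)]
5. Canonical ring: [(15,6) (18,6) (18,23/3) (16,17) (15,188/11)]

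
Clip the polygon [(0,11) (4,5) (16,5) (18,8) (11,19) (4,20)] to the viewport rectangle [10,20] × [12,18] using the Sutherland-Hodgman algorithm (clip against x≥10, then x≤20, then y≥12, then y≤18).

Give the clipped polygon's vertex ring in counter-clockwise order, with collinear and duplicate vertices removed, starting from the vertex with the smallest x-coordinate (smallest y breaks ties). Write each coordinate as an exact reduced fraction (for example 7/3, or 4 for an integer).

Clipped polygon: [(10,12) (170/11,12) (128/11,18) (10,18)]

1. After x ≥ 10: [(10,5) (16,5) (18,8) (11,19) (10,134/7)]
2. After x ≤ 20: [(10,5) (16,5) (18,8) (11,19) (10,134/7)]
3. After y ≥ 12: [(10,12) (170/11,12) (11,19) (10,134/7)]
4. After y ≤ 18: [(10,18) (10,12) (170/11,12) (128/11,18)]
5. Canonical ring: [(10,12) (170/11,12) (128/11,18) (10,18)]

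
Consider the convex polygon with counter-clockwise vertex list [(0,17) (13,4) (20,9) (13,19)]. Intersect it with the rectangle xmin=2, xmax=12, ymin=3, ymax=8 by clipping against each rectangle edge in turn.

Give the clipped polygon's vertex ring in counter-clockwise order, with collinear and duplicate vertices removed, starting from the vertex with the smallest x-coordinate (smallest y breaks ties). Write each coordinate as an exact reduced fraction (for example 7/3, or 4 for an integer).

Clipped polygon: [(9,8) (12,5) (12,8)]

1. After x ≥ 2: [(2,225/13) (2,15) (13,4) (20,9) (13,19)]
2. After x ≤ 12: [(12,245/13) (2,225/13) (2,15) (12,5)]
3. After y ≥ 3: [(12,245/13) (2,225/13) (2,15) (12,5)]
4. After y ≤ 8: [(12,8) (9,8) (12,5)]
5. Canonical ring: [(9,8) (12,5) (12,8)]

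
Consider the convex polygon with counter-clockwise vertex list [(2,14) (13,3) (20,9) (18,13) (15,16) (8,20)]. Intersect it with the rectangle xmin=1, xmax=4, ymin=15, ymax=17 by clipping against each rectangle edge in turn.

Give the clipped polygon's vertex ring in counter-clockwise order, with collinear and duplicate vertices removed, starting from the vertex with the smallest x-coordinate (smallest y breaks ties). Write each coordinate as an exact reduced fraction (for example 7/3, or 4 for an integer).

1. After x ≥ 1: [(2,14) (13,3) (20,9) (18,13) (15,16) (8,20)]
2. After x ≤ 4: [(4,16) (2,14) (4,12)]
3. After y ≥ 15: [(4,15) (4,16) (3,15)]
4. After y ≤ 17: [(4,15) (4,16) (3,15)]
5. Canonical ring: [(3,15) (4,15) (4,16)]

Clipped polygon: [(3,15) (4,15) (4,16)]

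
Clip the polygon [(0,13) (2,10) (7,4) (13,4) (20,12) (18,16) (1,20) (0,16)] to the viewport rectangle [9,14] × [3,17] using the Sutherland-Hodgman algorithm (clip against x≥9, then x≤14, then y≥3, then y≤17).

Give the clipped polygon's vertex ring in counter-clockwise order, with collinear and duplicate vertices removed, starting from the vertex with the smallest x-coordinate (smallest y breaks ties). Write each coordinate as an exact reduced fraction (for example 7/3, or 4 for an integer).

1. After x ≥ 9: [(9,4) (13,4) (20,12) (18,16) (9,308/17)]
2. After x ≤ 14: [(9,4) (13,4) (14,36/7) (14,288/17) (9,308/17)]
3. After y ≥ 3: [(9,4) (13,4) (14,36/7) (14,288/17) (9,308/17)]
4. After y ≤ 17: [(9,17) (9,4) (13,4) (14,36/7) (14,288/17) (55/4,17)]
5. Canonical ring: [(9,4) (13,4) (14,36/7) (14,288/17) (55/4,17) (9,17)]

Clipped polygon: [(9,4) (13,4) (14,36/7) (14,288/17) (55/4,17) (9,17)]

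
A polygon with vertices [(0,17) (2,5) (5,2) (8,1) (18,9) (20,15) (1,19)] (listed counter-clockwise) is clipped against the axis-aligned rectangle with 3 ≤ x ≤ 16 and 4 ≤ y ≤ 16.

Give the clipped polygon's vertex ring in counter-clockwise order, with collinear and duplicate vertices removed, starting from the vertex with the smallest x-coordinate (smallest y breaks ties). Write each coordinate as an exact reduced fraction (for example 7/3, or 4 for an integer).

Clipped polygon: [(3,4) (47/4,4) (16,37/5) (16,301/19) (61/4,16) (3,16)]

1. After x ≥ 3: [(3,4) (5,2) (8,1) (18,9) (20,15) (3,353/19)]
2. After x ≤ 16: [(3,4) (5,2) (8,1) (16,37/5) (16,301/19) (3,353/19)]
3. After y ≥ 4: [(3,4) (3,4) (47/4,4) (16,37/5) (16,301/19) (3,353/19)]
4. After y ≤ 16: [(3,16) (3,4) (3,4) (47/4,4) (16,37/5) (16,301/19) (61/4,16)]
5. Canonical ring: [(3,4) (47/4,4) (16,37/5) (16,301/19) (61/4,16) (3,16)]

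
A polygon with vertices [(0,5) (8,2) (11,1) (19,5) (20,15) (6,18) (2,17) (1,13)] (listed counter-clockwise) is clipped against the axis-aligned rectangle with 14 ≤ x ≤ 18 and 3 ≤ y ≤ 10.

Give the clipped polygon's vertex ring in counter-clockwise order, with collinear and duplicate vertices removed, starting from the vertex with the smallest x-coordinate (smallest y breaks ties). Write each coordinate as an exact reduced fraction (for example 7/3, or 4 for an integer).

1. After x ≥ 14: [(14,5/2) (19,5) (20,15) (14,114/7)]
2. After x ≤ 18: [(14,5/2) (18,9/2) (18,108/7) (14,114/7)]
3. After y ≥ 3: [(14,3) (15,3) (18,9/2) (18,108/7) (14,114/7)]
4. After y ≤ 10: [(14,10) (14,3) (15,3) (18,9/2) (18,10)]
5. Canonical ring: [(14,3) (15,3) (18,9/2) (18,10) (14,10)]

Clipped polygon: [(14,3) (15,3) (18,9/2) (18,10) (14,10)]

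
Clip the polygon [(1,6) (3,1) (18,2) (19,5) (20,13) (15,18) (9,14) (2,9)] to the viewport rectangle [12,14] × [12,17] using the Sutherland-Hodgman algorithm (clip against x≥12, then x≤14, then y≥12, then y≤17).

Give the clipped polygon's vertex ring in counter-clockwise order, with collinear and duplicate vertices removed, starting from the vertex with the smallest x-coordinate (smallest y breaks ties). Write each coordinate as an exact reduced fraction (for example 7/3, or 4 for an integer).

1. After x ≥ 12: [(12,8/5) (18,2) (19,5) (20,13) (15,18) (12,16)]
2. After x ≤ 14: [(12,8/5) (14,26/15) (14,52/3) (12,16)]
3. After y ≥ 12: [(12,12) (14,12) (14,52/3) (12,16)]
4. After y ≤ 17: [(12,12) (14,12) (14,17) (27/2,17) (12,16)]
5. Canonical ring: [(12,12) (14,12) (14,17) (27/2,17) (12,16)]

Clipped polygon: [(12,12) (14,12) (14,17) (27/2,17) (12,16)]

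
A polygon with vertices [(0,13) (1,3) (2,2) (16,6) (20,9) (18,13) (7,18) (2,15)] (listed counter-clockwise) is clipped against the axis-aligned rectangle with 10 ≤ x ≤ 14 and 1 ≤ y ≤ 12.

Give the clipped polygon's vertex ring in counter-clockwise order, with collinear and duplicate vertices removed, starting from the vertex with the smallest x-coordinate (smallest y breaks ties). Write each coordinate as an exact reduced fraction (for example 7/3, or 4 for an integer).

1. After x ≥ 10: [(10,30/7) (16,6) (20,9) (18,13) (10,183/11)]
2. After x ≤ 14: [(10,30/7) (14,38/7) (14,163/11) (10,183/11)]
3. After y ≥ 1: [(10,30/7) (14,38/7) (14,163/11) (10,183/11)]
4. After y ≤ 12: [(10,12) (10,30/7) (14,38/7) (14,12)]
5. Canonical ring: [(10,30/7) (14,38/7) (14,12) (10,12)]

Clipped polygon: [(10,30/7) (14,38/7) (14,12) (10,12)]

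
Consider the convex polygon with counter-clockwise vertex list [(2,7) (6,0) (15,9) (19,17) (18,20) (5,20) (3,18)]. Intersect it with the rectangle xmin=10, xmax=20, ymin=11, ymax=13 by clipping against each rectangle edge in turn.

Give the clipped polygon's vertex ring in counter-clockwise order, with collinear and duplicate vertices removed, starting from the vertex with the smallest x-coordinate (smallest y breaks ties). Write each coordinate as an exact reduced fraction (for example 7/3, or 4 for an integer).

1. After x ≥ 10: [(10,4) (15,9) (19,17) (18,20) (10,20)]
2. After x ≤ 20: [(10,4) (15,9) (19,17) (18,20) (10,20)]
3. After y ≥ 11: [(10,11) (16,11) (19,17) (18,20) (10,20)]
4. After y ≤ 13: [(10,13) (10,11) (16,11) (17,13)]
5. Canonical ring: [(10,11) (16,11) (17,13) (10,13)]

Clipped polygon: [(10,11) (16,11) (17,13) (10,13)]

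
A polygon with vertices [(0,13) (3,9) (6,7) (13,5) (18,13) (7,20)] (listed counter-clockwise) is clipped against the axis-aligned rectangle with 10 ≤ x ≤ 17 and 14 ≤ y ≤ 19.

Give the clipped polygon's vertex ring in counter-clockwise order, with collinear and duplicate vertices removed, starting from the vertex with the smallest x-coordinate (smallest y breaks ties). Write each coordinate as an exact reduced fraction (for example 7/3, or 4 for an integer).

1. After x ≥ 10: [(10,41/7) (13,5) (18,13) (10,199/11)]
2. After x ≤ 17: [(10,41/7) (13,5) (17,57/5) (17,150/11) (10,199/11)]
3. After y ≥ 14: [(10,14) (115/7,14) (10,199/11)]
4. After y ≤ 19: [(10,14) (115/7,14) (10,199/11)]
5. Canonical ring: [(10,14) (115/7,14) (10,199/11)]

Clipped polygon: [(10,14) (115/7,14) (10,199/11)]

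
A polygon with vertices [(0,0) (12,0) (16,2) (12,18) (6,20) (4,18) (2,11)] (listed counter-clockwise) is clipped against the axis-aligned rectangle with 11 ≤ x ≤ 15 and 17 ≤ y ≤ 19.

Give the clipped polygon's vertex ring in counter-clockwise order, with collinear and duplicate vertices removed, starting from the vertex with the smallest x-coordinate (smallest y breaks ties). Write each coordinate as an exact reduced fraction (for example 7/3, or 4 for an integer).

1. After x ≥ 11: [(11,0) (12,0) (16,2) (12,18) (11,55/3)]
2. After x ≤ 15: [(11,0) (12,0) (15,3/2) (15,6) (12,18) (11,55/3)]
3. After y ≥ 17: [(11,17) (49/4,17) (12,18) (11,55/3)]
4. After y ≤ 19: [(11,17) (49/4,17) (12,18) (11,55/3)]
5. Canonical ring: [(11,17) (49/4,17) (12,18) (11,55/3)]

Clipped polygon: [(11,17) (49/4,17) (12,18) (11,55/3)]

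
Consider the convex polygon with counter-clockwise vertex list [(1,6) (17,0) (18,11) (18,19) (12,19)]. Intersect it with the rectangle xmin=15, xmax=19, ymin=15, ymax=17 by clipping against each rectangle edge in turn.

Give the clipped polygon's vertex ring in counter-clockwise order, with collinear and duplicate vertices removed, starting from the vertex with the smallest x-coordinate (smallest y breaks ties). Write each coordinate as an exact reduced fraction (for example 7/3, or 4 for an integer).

1. After x ≥ 15: [(15,3/4) (17,0) (18,11) (18,19) (15,19)]
2. After x ≤ 19: [(15,3/4) (17,0) (18,11) (18,19) (15,19)]
3. After y ≥ 15: [(15,15) (18,15) (18,19) (15,19)]
4. After y ≤ 17: [(15,17) (15,15) (18,15) (18,17)]
5. Canonical ring: [(15,15) (18,15) (18,17) (15,17)]

Clipped polygon: [(15,15) (18,15) (18,17) (15,17)]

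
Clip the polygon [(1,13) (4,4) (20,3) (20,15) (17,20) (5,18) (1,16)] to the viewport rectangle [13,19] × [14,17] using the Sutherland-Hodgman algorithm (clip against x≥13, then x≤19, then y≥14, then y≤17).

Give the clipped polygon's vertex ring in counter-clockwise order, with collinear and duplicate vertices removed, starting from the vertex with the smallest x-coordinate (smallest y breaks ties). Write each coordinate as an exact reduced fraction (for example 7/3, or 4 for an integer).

Clipped polygon: [(13,14) (19,14) (19,50/3) (94/5,17) (13,17)]

1. After x ≥ 13: [(13,55/16) (20,3) (20,15) (17,20) (13,58/3)]
2. After x ≤ 19: [(13,55/16) (19,49/16) (19,50/3) (17,20) (13,58/3)]
3. After y ≥ 14: [(13,14) (19,14) (19,50/3) (17,20) (13,58/3)]
4. After y ≤ 17: [(13,17) (13,14) (19,14) (19,50/3) (94/5,17)]
5. Canonical ring: [(13,14) (19,14) (19,50/3) (94/5,17) (13,17)]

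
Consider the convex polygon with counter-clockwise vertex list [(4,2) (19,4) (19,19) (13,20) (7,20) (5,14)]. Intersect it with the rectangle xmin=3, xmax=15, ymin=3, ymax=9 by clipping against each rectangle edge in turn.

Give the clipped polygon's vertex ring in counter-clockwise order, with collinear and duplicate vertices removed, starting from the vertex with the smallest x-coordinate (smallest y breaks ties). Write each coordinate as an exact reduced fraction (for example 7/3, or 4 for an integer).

Clipped polygon: [(49/12,3) (23/2,3) (15,52/15) (15,9) (55/12,9)]

1. After x ≥ 3: [(4,2) (19,4) (19,19) (13,20) (7,20) (5,14)]
2. After x ≤ 15: [(4,2) (15,52/15) (15,59/3) (13,20) (7,20) (5,14)]
3. After y ≥ 3: [(49/12,3) (23/2,3) (15,52/15) (15,59/3) (13,20) (7,20) (5,14)]
4. After y ≤ 9: [(55/12,9) (49/12,3) (23/2,3) (15,52/15) (15,9)]
5. Canonical ring: [(49/12,3) (23/2,3) (15,52/15) (15,9) (55/12,9)]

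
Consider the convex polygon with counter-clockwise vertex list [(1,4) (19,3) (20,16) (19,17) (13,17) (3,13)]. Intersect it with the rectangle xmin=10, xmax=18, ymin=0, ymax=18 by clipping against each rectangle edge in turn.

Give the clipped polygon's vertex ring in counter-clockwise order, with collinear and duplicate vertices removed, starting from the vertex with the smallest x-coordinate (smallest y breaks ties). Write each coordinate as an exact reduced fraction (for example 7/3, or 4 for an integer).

Clipped polygon: [(10,7/2) (18,55/18) (18,17) (13,17) (10,79/5)]

1. After x ≥ 10: [(10,7/2) (19,3) (20,16) (19,17) (13,17) (10,79/5)]
2. After x ≤ 18: [(10,7/2) (18,55/18) (18,17) (13,17) (10,79/5)]
3. After y ≥ 0: [(10,7/2) (18,55/18) (18,17) (13,17) (10,79/5)]
4. After y ≤ 18: [(10,7/2) (18,55/18) (18,17) (13,17) (10,79/5)]
5. Canonical ring: [(10,7/2) (18,55/18) (18,17) (13,17) (10,79/5)]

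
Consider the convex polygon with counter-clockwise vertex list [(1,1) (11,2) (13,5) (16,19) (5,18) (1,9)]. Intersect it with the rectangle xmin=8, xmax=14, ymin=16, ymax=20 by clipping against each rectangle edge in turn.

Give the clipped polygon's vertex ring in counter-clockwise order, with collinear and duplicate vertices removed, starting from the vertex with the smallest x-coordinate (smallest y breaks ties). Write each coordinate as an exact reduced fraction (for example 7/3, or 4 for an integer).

1. After x ≥ 8: [(8,17/10) (11,2) (13,5) (16,19) (8,201/11)]
2. After x ≤ 14: [(8,17/10) (11,2) (13,5) (14,29/3) (14,207/11) (8,201/11)]
3. After y ≥ 16: [(8,16) (14,16) (14,207/11) (8,201/11)]
4. After y ≤ 20: [(8,16) (14,16) (14,207/11) (8,201/11)]
5. Canonical ring: [(8,16) (14,16) (14,207/11) (8,201/11)]

Clipped polygon: [(8,16) (14,16) (14,207/11) (8,201/11)]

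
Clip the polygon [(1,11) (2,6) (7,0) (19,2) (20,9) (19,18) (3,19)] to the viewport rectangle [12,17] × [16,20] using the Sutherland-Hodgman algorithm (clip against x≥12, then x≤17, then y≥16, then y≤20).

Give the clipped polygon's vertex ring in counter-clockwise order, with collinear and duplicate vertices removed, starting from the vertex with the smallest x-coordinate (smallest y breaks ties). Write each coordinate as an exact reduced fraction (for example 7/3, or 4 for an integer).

1. After x ≥ 12: [(12,5/6) (19,2) (20,9) (19,18) (12,295/16)]
2. After x ≤ 17: [(12,5/6) (17,5/3) (17,145/8) (12,295/16)]
3. After y ≥ 16: [(12,16) (17,16) (17,145/8) (12,295/16)]
4. After y ≤ 20: [(12,16) (17,16) (17,145/8) (12,295/16)]
5. Canonical ring: [(12,16) (17,16) (17,145/8) (12,295/16)]

Clipped polygon: [(12,16) (17,16) (17,145/8) (12,295/16)]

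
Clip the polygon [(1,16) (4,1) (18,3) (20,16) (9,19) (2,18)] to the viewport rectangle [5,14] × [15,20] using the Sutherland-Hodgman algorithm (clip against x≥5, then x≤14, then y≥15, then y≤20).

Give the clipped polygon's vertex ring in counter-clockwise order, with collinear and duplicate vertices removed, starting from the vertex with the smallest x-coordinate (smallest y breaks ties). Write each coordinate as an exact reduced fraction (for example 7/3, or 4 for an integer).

1. After x ≥ 5: [(5,8/7) (18,3) (20,16) (9,19) (5,129/7)]
2. After x ≤ 14: [(5,8/7) (14,17/7) (14,194/11) (9,19) (5,129/7)]
3. After y ≥ 15: [(5,15) (14,15) (14,194/11) (9,19) (5,129/7)]
4. After y ≤ 20: [(5,15) (14,15) (14,194/11) (9,19) (5,129/7)]
5. Canonical ring: [(5,15) (14,15) (14,194/11) (9,19) (5,129/7)]

Clipped polygon: [(5,15) (14,15) (14,194/11) (9,19) (5,129/7)]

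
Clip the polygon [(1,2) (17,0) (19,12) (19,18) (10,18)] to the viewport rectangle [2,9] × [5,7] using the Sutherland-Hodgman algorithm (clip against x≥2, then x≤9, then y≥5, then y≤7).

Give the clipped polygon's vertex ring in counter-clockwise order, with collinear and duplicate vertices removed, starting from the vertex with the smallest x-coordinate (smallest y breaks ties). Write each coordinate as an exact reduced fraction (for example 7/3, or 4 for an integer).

Clipped polygon: [(43/16,5) (9,5) (9,7) (61/16,7)]

1. After x ≥ 2: [(2,34/9) (2,15/8) (17,0) (19,12) (19,18) (10,18)]
2. After x ≤ 9: [(9,146/9) (2,34/9) (2,15/8) (9,1)]
3. After y ≥ 5: [(9,5) (9,146/9) (43/16,5)]
4. After y ≤ 7: [(9,5) (9,7) (61/16,7) (43/16,5)]
5. Canonical ring: [(43/16,5) (9,5) (9,7) (61/16,7)]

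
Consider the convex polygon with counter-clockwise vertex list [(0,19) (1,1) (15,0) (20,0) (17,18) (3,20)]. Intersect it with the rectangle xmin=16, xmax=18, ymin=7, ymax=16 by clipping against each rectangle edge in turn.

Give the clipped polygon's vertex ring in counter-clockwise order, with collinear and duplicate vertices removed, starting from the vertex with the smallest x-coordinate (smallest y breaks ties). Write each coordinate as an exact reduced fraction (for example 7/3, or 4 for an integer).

Clipped polygon: [(16,7) (18,7) (18,12) (52/3,16) (16,16)]

1. After x ≥ 16: [(16,0) (20,0) (17,18) (16,127/7)]
2. After x ≤ 18: [(16,0) (18,0) (18,12) (17,18) (16,127/7)]
3. After y ≥ 7: [(16,7) (18,7) (18,12) (17,18) (16,127/7)]
4. After y ≤ 16: [(16,16) (16,7) (18,7) (18,12) (52/3,16)]
5. Canonical ring: [(16,7) (18,7) (18,12) (52/3,16) (16,16)]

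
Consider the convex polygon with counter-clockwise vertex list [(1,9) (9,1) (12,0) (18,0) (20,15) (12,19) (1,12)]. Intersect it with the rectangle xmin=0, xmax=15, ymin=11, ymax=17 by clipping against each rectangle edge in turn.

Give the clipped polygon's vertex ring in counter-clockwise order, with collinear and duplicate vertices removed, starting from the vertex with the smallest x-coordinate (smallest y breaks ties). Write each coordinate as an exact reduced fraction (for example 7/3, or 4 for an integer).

1. After x ≥ 0: [(1,9) (9,1) (12,0) (18,0) (20,15) (12,19) (1,12)]
2. After x ≤ 15: [(1,9) (9,1) (12,0) (15,0) (15,35/2) (12,19) (1,12)]
3. After y ≥ 11: [(1,11) (15,11) (15,35/2) (12,19) (1,12)]
4. After y ≤ 17: [(1,11) (15,11) (15,17) (62/7,17) (1,12)]
5. Canonical ring: [(1,11) (15,11) (15,17) (62/7,17) (1,12)]

Clipped polygon: [(1,11) (15,11) (15,17) (62/7,17) (1,12)]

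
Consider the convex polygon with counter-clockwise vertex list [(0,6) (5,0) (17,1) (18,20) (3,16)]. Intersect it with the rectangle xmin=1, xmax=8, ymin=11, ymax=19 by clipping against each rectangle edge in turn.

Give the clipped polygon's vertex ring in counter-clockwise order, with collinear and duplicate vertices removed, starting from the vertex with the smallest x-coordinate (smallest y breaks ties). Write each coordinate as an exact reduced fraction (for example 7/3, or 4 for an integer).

Clipped polygon: [(3/2,11) (8,11) (8,52/3) (3,16)]

1. After x ≥ 1: [(1,28/3) (1,24/5) (5,0) (17,1) (18,20) (3,16)]
2. After x ≤ 8: [(1,28/3) (1,24/5) (5,0) (8,1/4) (8,52/3) (3,16)]
3. After y ≥ 11: [(3/2,11) (8,11) (8,52/3) (3,16)]
4. After y ≤ 19: [(3/2,11) (8,11) (8,52/3) (3,16)]
5. Canonical ring: [(3/2,11) (8,11) (8,52/3) (3,16)]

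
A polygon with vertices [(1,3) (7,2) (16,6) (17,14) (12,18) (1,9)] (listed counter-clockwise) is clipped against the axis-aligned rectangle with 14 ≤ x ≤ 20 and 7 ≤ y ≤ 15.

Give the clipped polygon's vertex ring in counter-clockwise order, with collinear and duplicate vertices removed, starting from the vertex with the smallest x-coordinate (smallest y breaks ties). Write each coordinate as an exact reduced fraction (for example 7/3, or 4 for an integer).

1. After x ≥ 14: [(14,46/9) (16,6) (17,14) (14,82/5)]
2. After x ≤ 20: [(14,46/9) (16,6) (17,14) (14,82/5)]
3. After y ≥ 7: [(14,7) (129/8,7) (17,14) (14,82/5)]
4. After y ≤ 15: [(14,15) (14,7) (129/8,7) (17,14) (63/4,15)]
5. Canonical ring: [(14,7) (129/8,7) (17,14) (63/4,15) (14,15)]

Clipped polygon: [(14,7) (129/8,7) (17,14) (63/4,15) (14,15)]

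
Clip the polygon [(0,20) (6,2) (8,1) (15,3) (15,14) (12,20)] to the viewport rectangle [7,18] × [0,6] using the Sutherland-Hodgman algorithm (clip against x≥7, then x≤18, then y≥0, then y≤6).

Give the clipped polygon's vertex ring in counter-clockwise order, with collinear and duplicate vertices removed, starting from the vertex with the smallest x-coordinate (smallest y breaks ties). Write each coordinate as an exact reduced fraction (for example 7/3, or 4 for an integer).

1. After x ≥ 7: [(7,20) (7,3/2) (8,1) (15,3) (15,14) (12,20)]
2. After x ≤ 18: [(7,20) (7,3/2) (8,1) (15,3) (15,14) (12,20)]
3. After y ≥ 0: [(7,20) (7,3/2) (8,1) (15,3) (15,14) (12,20)]
4. After y ≤ 6: [(7,6) (7,3/2) (8,1) (15,3) (15,6)]
5. Canonical ring: [(7,3/2) (8,1) (15,3) (15,6) (7,6)]

Clipped polygon: [(7,3/2) (8,1) (15,3) (15,6) (7,6)]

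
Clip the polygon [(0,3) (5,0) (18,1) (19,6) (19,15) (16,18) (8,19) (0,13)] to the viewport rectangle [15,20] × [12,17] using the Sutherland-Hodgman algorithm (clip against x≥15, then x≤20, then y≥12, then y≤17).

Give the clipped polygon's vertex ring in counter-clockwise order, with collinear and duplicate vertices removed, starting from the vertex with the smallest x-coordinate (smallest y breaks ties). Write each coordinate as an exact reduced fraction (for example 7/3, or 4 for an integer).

Clipped polygon: [(15,12) (19,12) (19,15) (17,17) (15,17)]

1. After x ≥ 15: [(15,10/13) (18,1) (19,6) (19,15) (16,18) (15,145/8)]
2. After x ≤ 20: [(15,10/13) (18,1) (19,6) (19,15) (16,18) (15,145/8)]
3. After y ≥ 12: [(15,12) (19,12) (19,15) (16,18) (15,145/8)]
4. After y ≤ 17: [(15,17) (15,12) (19,12) (19,15) (17,17)]
5. Canonical ring: [(15,12) (19,12) (19,15) (17,17) (15,17)]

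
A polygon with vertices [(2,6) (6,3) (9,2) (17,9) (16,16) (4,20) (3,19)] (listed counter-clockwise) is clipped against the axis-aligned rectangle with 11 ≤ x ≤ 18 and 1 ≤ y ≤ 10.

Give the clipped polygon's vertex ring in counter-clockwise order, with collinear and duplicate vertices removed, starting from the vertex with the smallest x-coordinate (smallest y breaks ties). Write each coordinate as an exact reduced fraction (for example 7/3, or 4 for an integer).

Clipped polygon: [(11,15/4) (17,9) (118/7,10) (11,10)]

1. After x ≥ 11: [(11,15/4) (17,9) (16,16) (11,53/3)]
2. After x ≤ 18: [(11,15/4) (17,9) (16,16) (11,53/3)]
3. After y ≥ 1: [(11,15/4) (17,9) (16,16) (11,53/3)]
4. After y ≤ 10: [(11,10) (11,15/4) (17,9) (118/7,10)]
5. Canonical ring: [(11,15/4) (17,9) (118/7,10) (11,10)]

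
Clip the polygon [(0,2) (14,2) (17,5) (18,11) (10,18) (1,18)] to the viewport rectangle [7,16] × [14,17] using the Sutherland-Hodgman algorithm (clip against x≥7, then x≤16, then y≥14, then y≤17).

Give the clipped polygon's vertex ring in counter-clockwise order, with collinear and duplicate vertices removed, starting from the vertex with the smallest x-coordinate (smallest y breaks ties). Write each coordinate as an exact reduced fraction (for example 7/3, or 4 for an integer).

Clipped polygon: [(7,14) (102/7,14) (78/7,17) (7,17)]

1. After x ≥ 7: [(7,2) (14,2) (17,5) (18,11) (10,18) (7,18)]
2. After x ≤ 16: [(7,2) (14,2) (16,4) (16,51/4) (10,18) (7,18)]
3. After y ≥ 14: [(7,14) (102/7,14) (10,18) (7,18)]
4. After y ≤ 17: [(7,17) (7,14) (102/7,14) (78/7,17)]
5. Canonical ring: [(7,14) (102/7,14) (78/7,17) (7,17)]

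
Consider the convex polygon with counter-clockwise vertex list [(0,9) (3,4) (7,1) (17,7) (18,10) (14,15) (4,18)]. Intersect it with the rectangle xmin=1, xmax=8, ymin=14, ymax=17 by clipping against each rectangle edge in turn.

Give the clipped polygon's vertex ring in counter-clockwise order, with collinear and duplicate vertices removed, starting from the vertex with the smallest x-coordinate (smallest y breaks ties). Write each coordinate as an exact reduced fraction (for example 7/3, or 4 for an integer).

1. After x ≥ 1: [(1,45/4) (1,22/3) (3,4) (7,1) (17,7) (18,10) (14,15) (4,18)]
2. After x ≤ 8: [(1,45/4) (1,22/3) (3,4) (7,1) (8,8/5) (8,84/5) (4,18)]
3. After y ≥ 14: [(20/9,14) (8,14) (8,84/5) (4,18)]
4. After y ≤ 17: [(32/9,17) (20/9,14) (8,14) (8,84/5) (22/3,17)]
5. Canonical ring: [(20/9,14) (8,14) (8,84/5) (22/3,17) (32/9,17)]

Clipped polygon: [(20/9,14) (8,14) (8,84/5) (22/3,17) (32/9,17)]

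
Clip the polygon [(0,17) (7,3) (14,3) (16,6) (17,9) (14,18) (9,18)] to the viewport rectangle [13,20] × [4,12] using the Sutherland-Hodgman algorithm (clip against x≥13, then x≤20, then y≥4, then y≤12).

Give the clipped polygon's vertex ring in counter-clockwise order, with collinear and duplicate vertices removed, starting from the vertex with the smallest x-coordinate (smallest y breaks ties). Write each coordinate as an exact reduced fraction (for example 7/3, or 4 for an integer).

Clipped polygon: [(13,4) (44/3,4) (16,6) (17,9) (16,12) (13,12)]

1. After x ≥ 13: [(13,3) (14,3) (16,6) (17,9) (14,18) (13,18)]
2. After x ≤ 20: [(13,3) (14,3) (16,6) (17,9) (14,18) (13,18)]
3. After y ≥ 4: [(13,4) (44/3,4) (16,6) (17,9) (14,18) (13,18)]
4. After y ≤ 12: [(13,12) (13,4) (44/3,4) (16,6) (17,9) (16,12)]
5. Canonical ring: [(13,4) (44/3,4) (16,6) (17,9) (16,12) (13,12)]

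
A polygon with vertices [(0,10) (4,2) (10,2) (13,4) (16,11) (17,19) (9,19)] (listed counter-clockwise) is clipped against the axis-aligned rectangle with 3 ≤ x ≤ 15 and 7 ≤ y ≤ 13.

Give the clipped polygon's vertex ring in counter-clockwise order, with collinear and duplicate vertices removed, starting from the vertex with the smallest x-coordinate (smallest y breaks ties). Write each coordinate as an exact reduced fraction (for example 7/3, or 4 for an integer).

Clipped polygon: [(3,7) (100/7,7) (15,26/3) (15,13) (3,13)]

1. After x ≥ 3: [(3,13) (3,4) (4,2) (10,2) (13,4) (16,11) (17,19) (9,19)]
2. After x ≤ 15: [(3,13) (3,4) (4,2) (10,2) (13,4) (15,26/3) (15,19) (9,19)]
3. After y ≥ 7: [(3,13) (3,7) (100/7,7) (15,26/3) (15,19) (9,19)]
4. After y ≤ 13: [(3,13) (3,13) (3,7) (100/7,7) (15,26/3) (15,13)]
5. Canonical ring: [(3,7) (100/7,7) (15,26/3) (15,13) (3,13)]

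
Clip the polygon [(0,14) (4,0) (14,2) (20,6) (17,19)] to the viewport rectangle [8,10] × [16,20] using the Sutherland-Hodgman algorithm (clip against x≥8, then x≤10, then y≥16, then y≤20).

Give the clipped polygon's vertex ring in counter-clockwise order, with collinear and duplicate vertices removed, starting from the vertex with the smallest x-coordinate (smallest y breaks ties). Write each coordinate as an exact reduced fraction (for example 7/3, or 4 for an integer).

Clipped polygon: [(8,16) (10,16) (10,288/17) (8,278/17)]

1. After x ≥ 8: [(8,278/17) (8,4/5) (14,2) (20,6) (17,19)]
2. After x ≤ 10: [(10,288/17) (8,278/17) (8,4/5) (10,6/5)]
3. After y ≥ 16: [(10,16) (10,288/17) (8,278/17) (8,16)]
4. After y ≤ 20: [(10,16) (10,288/17) (8,278/17) (8,16)]
5. Canonical ring: [(8,16) (10,16) (10,288/17) (8,278/17)]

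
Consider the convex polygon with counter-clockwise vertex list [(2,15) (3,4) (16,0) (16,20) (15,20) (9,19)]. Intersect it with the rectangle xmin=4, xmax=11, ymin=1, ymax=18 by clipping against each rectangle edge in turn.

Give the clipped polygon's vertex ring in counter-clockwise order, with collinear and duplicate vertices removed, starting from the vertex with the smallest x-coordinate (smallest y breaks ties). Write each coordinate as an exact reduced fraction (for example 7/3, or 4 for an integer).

1. After x ≥ 4: [(4,113/7) (4,48/13) (16,0) (16,20) (15,20) (9,19)]
2. After x ≤ 11: [(4,113/7) (4,48/13) (11,20/13) (11,58/3) (9,19)]
3. After y ≥ 1: [(4,113/7) (4,48/13) (11,20/13) (11,58/3) (9,19)]
4. After y ≤ 18: [(29/4,18) (4,113/7) (4,48/13) (11,20/13) (11,18)]
5. Canonical ring: [(4,48/13) (11,20/13) (11,18) (29/4,18) (4,113/7)]

Clipped polygon: [(4,48/13) (11,20/13) (11,18) (29/4,18) (4,113/7)]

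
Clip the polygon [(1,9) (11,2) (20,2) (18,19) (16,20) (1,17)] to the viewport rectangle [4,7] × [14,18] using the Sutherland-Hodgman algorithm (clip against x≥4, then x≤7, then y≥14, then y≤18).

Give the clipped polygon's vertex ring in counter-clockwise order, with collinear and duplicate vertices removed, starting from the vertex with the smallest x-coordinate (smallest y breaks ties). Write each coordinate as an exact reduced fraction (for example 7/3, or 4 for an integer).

Clipped polygon: [(4,14) (7,14) (7,18) (6,18) (4,88/5)]

1. After x ≥ 4: [(4,69/10) (11,2) (20,2) (18,19) (16,20) (4,88/5)]
2. After x ≤ 7: [(4,69/10) (7,24/5) (7,91/5) (4,88/5)]
3. After y ≥ 14: [(4,14) (7,14) (7,91/5) (4,88/5)]
4. After y ≤ 18: [(4,14) (7,14) (7,18) (6,18) (4,88/5)]
5. Canonical ring: [(4,14) (7,14) (7,18) (6,18) (4,88/5)]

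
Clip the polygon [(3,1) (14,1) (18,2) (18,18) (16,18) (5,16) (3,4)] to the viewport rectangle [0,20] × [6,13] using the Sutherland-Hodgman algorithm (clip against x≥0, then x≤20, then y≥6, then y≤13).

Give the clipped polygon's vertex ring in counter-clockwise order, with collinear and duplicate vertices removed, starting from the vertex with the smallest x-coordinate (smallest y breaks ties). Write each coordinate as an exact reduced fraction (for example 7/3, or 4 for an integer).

1. After x ≥ 0: [(3,1) (14,1) (18,2) (18,18) (16,18) (5,16) (3,4)]
2. After x ≤ 20: [(3,1) (14,1) (18,2) (18,18) (16,18) (5,16) (3,4)]
3. After y ≥ 6: [(18,6) (18,18) (16,18) (5,16) (10/3,6)]
4. After y ≤ 13: [(18,6) (18,13) (9/2,13) (10/3,6)]
5. Canonical ring: [(10/3,6) (18,6) (18,13) (9/2,13)]

Clipped polygon: [(10/3,6) (18,6) (18,13) (9/2,13)]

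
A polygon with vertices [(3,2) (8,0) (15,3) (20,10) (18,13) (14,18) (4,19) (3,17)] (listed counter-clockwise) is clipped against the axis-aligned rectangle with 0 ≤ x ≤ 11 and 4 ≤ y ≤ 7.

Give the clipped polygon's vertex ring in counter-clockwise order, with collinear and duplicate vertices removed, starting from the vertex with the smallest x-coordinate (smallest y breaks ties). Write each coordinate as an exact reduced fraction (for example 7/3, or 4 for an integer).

1. After x ≥ 0: [(3,2) (8,0) (15,3) (20,10) (18,13) (14,18) (4,19) (3,17)]
2. After x ≤ 11: [(3,2) (8,0) (11,9/7) (11,183/10) (4,19) (3,17)]
3. After y ≥ 4: [(3,4) (11,4) (11,183/10) (4,19) (3,17)]
4. After y ≤ 7: [(3,7) (3,4) (11,4) (11,7)]
5. Canonical ring: [(3,4) (11,4) (11,7) (3,7)]

Clipped polygon: [(3,4) (11,4) (11,7) (3,7)]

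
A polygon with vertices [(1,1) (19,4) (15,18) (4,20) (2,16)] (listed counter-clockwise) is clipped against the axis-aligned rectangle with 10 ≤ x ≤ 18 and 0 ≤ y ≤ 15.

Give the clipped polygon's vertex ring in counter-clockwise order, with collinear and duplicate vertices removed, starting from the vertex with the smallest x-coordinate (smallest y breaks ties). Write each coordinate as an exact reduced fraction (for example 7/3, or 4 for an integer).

Clipped polygon: [(10,5/2) (18,23/6) (18,15/2) (111/7,15) (10,15)]

1. After x ≥ 10: [(10,5/2) (19,4) (15,18) (10,208/11)]
2. After x ≤ 18: [(10,5/2) (18,23/6) (18,15/2) (15,18) (10,208/11)]
3. After y ≥ 0: [(10,5/2) (18,23/6) (18,15/2) (15,18) (10,208/11)]
4. After y ≤ 15: [(10,15) (10,5/2) (18,23/6) (18,15/2) (111/7,15)]
5. Canonical ring: [(10,5/2) (18,23/6) (18,15/2) (111/7,15) (10,15)]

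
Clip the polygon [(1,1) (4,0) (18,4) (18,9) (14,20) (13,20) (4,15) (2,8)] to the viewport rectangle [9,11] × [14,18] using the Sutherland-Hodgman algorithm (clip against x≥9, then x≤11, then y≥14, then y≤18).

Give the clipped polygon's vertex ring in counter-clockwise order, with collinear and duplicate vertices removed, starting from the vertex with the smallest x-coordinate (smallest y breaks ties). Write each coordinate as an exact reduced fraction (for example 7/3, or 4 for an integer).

Clipped polygon: [(9,14) (11,14) (11,18) (47/5,18) (9,160/9)]

1. After x ≥ 9: [(9,10/7) (18,4) (18,9) (14,20) (13,20) (9,160/9)]
2. After x ≤ 11: [(9,10/7) (11,2) (11,170/9) (9,160/9)]
3. After y ≥ 14: [(9,14) (11,14) (11,170/9) (9,160/9)]
4. After y ≤ 18: [(9,14) (11,14) (11,18) (47/5,18) (9,160/9)]
5. Canonical ring: [(9,14) (11,14) (11,18) (47/5,18) (9,160/9)]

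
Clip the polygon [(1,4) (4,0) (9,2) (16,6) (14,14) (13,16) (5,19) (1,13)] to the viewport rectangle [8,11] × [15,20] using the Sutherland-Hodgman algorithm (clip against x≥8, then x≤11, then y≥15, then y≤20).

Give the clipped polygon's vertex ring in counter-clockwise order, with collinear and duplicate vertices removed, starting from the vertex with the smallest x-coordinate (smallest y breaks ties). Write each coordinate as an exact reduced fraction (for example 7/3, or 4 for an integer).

1. After x ≥ 8: [(8,8/5) (9,2) (16,6) (14,14) (13,16) (8,143/8)]
2. After x ≤ 11: [(8,8/5) (9,2) (11,22/7) (11,67/4) (8,143/8)]
3. After y ≥ 15: [(8,15) (11,15) (11,67/4) (8,143/8)]
4. After y ≤ 20: [(8,15) (11,15) (11,67/4) (8,143/8)]
5. Canonical ring: [(8,15) (11,15) (11,67/4) (8,143/8)]

Clipped polygon: [(8,15) (11,15) (11,67/4) (8,143/8)]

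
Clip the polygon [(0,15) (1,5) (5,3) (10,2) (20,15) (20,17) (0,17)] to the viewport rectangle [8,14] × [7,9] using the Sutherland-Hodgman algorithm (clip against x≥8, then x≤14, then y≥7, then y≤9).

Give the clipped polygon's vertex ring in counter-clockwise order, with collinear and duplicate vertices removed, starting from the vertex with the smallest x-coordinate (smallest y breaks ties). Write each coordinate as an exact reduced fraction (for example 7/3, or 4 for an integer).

1. After x ≥ 8: [(8,12/5) (10,2) (20,15) (20,17) (8,17)]
2. After x ≤ 14: [(8,12/5) (10,2) (14,36/5) (14,17) (8,17)]
3. After y ≥ 7: [(8,7) (180/13,7) (14,36/5) (14,17) (8,17)]
4. After y ≤ 9: [(8,9) (8,7) (180/13,7) (14,36/5) (14,9)]
5. Canonical ring: [(8,7) (180/13,7) (14,36/5) (14,9) (8,9)]

Clipped polygon: [(8,7) (180/13,7) (14,36/5) (14,9) (8,9)]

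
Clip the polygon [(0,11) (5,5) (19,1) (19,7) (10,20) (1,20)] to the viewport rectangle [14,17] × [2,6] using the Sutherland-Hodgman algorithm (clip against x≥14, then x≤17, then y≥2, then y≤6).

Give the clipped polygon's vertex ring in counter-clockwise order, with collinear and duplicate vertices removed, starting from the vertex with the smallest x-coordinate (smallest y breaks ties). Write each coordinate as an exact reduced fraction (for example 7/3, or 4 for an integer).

1. After x ≥ 14: [(14,17/7) (19,1) (19,7) (14,128/9)]
2. After x ≤ 17: [(14,17/7) (17,11/7) (17,89/9) (14,128/9)]
3. After y ≥ 2: [(14,17/7) (31/2,2) (17,2) (17,89/9) (14,128/9)]
4. After y ≤ 6: [(14,6) (14,17/7) (31/2,2) (17,2) (17,6)]
5. Canonical ring: [(14,17/7) (31/2,2) (17,2) (17,6) (14,6)]

Clipped polygon: [(14,17/7) (31/2,2) (17,2) (17,6) (14,6)]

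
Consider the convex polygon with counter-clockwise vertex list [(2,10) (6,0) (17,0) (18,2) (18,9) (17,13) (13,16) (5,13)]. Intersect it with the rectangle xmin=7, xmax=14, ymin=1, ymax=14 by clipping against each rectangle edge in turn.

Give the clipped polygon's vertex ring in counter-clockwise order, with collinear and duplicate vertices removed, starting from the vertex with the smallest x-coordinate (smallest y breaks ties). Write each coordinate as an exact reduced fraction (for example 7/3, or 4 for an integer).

Clipped polygon: [(7,1) (14,1) (14,14) (23/3,14) (7,55/4)]

1. After x ≥ 7: [(7,0) (17,0) (18,2) (18,9) (17,13) (13,16) (7,55/4)]
2. After x ≤ 14: [(7,0) (14,0) (14,61/4) (13,16) (7,55/4)]
3. After y ≥ 1: [(7,1) (14,1) (14,61/4) (13,16) (7,55/4)]
4. After y ≤ 14: [(7,1) (14,1) (14,14) (23/3,14) (7,55/4)]
5. Canonical ring: [(7,1) (14,1) (14,14) (23/3,14) (7,55/4)]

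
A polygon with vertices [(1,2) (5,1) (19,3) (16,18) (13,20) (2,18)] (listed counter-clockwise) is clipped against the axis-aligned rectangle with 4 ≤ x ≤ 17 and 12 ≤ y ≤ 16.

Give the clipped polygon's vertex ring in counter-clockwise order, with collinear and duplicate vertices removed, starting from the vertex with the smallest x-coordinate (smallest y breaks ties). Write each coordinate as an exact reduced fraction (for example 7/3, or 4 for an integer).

1. After x ≥ 4: [(4,5/4) (5,1) (19,3) (16,18) (13,20) (4,202/11)]
2. After x ≤ 17: [(4,5/4) (5,1) (17,19/7) (17,13) (16,18) (13,20) (4,202/11)]
3. After y ≥ 12: [(4,12) (17,12) (17,13) (16,18) (13,20) (4,202/11)]
4. After y ≤ 16: [(4,16) (4,12) (17,12) (17,13) (82/5,16)]
5. Canonical ring: [(4,12) (17,12) (17,13) (82/5,16) (4,16)]

Clipped polygon: [(4,12) (17,12) (17,13) (82/5,16) (4,16)]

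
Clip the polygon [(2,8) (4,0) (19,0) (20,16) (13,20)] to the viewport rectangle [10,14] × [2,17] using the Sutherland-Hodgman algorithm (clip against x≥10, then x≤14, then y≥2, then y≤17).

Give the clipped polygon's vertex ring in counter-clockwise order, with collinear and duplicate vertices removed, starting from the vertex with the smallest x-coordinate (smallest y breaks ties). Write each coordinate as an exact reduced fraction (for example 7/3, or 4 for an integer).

Clipped polygon: [(10,2) (14,2) (14,17) (41/4,17) (10,184/11)]

1. After x ≥ 10: [(10,184/11) (10,0) (19,0) (20,16) (13,20)]
2. After x ≤ 14: [(10,184/11) (10,0) (14,0) (14,136/7) (13,20)]
3. After y ≥ 2: [(10,184/11) (10,2) (14,2) (14,136/7) (13,20)]
4. After y ≤ 17: [(41/4,17) (10,184/11) (10,2) (14,2) (14,17)]
5. Canonical ring: [(10,2) (14,2) (14,17) (41/4,17) (10,184/11)]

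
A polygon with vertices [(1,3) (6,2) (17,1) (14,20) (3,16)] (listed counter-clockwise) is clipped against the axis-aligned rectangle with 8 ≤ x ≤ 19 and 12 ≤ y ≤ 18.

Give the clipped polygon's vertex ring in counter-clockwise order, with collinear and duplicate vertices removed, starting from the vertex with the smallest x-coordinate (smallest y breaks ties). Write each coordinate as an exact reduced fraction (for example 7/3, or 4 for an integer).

1. After x ≥ 8: [(8,20/11) (17,1) (14,20) (8,196/11)]
2. After x ≤ 19: [(8,20/11) (17,1) (14,20) (8,196/11)]
3. After y ≥ 12: [(8,12) (290/19,12) (14,20) (8,196/11)]
4. After y ≤ 18: [(8,12) (290/19,12) (272/19,18) (17/2,18) (8,196/11)]
5. Canonical ring: [(8,12) (290/19,12) (272/19,18) (17/2,18) (8,196/11)]

Clipped polygon: [(8,12) (290/19,12) (272/19,18) (17/2,18) (8,196/11)]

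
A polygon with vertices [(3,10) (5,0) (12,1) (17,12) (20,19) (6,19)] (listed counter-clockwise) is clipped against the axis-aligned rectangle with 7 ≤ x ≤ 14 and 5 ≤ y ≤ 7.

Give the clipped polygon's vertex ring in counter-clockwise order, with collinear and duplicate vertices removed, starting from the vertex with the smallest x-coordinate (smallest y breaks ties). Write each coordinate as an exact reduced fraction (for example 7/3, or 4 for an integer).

1. After x ≥ 7: [(7,2/7) (12,1) (17,12) (20,19) (7,19)]
2. After x ≤ 14: [(7,2/7) (12,1) (14,27/5) (14,19) (7,19)]
3. After y ≥ 5: [(7,5) (152/11,5) (14,27/5) (14,19) (7,19)]
4. After y ≤ 7: [(7,7) (7,5) (152/11,5) (14,27/5) (14,7)]
5. Canonical ring: [(7,5) (152/11,5) (14,27/5) (14,7) (7,7)]

Clipped polygon: [(7,5) (152/11,5) (14,27/5) (14,7) (7,7)]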